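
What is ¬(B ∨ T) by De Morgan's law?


De Morgan's law: ¬(P ∨ Q) ≡ ¬P ∧ ¬Q
¬(B ∨ T) = ¬B ∧ ¬T

¬B ∧ ¬T


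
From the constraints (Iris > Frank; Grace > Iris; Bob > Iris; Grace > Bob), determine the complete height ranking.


Constraints: Iris > Frank; Grace > Iris; Bob > Iris; Grace > Bob
Method: at each step, the next-highest is the one remaining person who never appears on the smaller side of a constraint between remaining people.
  Step 1: remaining {Frank, Bob, Iris, Grace}; on the smaller side: {Frank, Bob, Iris} → Grace is next (Grace > Iris; Grace > Bob).
  Step 2: remaining {Frank, Bob, Iris}; on the smaller side: {Frank, Iris} → Bob is next (Bob > Iris).
  Step 3: remaining {Frank, Iris}; on the smaller side: {Frank} → Iris is next (Iris > Frank).
  Step 4: only Frank remains → lowest.
Final ranking (highest to lowest):

Grace > Bob > Iris > Frank


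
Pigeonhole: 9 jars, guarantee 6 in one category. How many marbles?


Pigeonhole: to guarantee k in one of n categories, need (k-1)×n + 1.
k = 6, n = 9
Minimum = (6-1) × 9 + 1 = 5 × 9 + 1

46


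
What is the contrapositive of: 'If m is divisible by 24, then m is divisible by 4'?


Original: If m is divisible by 24, then m is divisible by 4
Contrapositive: If ¬Q, then ¬P
Negate Q: not (m is divisible by 4)
Negate P: not (m is divisible by 24)

If not (m is divisible by 4), then not (m is divisible by 24).


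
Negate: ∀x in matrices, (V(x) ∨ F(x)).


Original: ∀x (V(x) ∨ F(x))
Rule: ¬∀→∃, ¬∃→∀, negate predicate.
Negation: ∃x (¬V(x) ∧ ¬F(x))

∃x (¬V(x) ∧ ¬F(x))


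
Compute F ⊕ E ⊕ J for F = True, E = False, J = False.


F = True, E = False, J = False
Step 1: F ⊕ E = True XOR False = True
Step 2: True ⊕ J = True XOR False = True
XOR is true when an odd number of operands are true.

True


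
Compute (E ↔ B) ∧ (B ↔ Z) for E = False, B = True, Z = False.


E = False, B = True, Z = False
Step 1: E ↔ B is true when E and B have the same value. Result: False
Step 2: B ↔ Z is true when B and Z have the same value. Result: False
Step 3: False ∧ False = False

False


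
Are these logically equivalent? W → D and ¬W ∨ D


Expression 1: W → D
Expression 2: ¬W ∨ D
Truth table (W D | Expr1 Expr2):
  T T |   T     T
  T F |   F     F
  F T |   T     T
  F F |   T     T
All 4 rows agree, so the expressions are logically equivalent.

Yes


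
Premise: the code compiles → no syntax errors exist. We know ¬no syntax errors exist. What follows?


Modus tollens: P → Q, ¬Q ⊢ ¬P
P: the code compiles
Q: no syntax errors exist
We have P → Q and Q is false.
By modus tollens, P must be false.

It is not the case that the code compiles


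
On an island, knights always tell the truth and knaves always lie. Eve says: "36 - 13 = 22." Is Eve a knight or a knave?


Statement: "36 - 13 = 22."
Actual: 36 - 13 = 23
Claimed: 22
Statement is FALSE → Eve lies → Knave

Knave


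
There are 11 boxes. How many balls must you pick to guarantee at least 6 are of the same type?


Pigeonhole: to guarantee k in one of n categories, need (k-1)×n + 1.
k = 6, n = 11
Minimum = (6-1) × 11 + 1 = 5 × 11 + 1

56


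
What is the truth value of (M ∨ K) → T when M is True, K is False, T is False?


M = True, K = False, T = False
Step 1: M ∨ K = True OR False = True
Step 2: (True) → T: false only when antecedent=True and T=False.
Result: False

False


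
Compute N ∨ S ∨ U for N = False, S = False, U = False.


N = False, S = False, U = False
Step 1: N ∨ S = False OR False = False
Step 2: False ∨ U = False OR False = False
OR is true when at least one operand is true.

False


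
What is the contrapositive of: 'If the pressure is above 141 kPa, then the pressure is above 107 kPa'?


Original: If the pressure is above 141 kPa, then the pressure is above 107 kPa
Contrapositive: If ¬Q, then ¬P
Negate Q: not (the pressure is above 107 kPa)
Negate P: not (the pressure is above 141 kPa)

If not (the pressure is above 107 kPa), then not (the pressure is above 141 kPa).


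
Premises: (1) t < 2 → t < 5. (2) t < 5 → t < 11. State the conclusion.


Hypothetical syllogism: P → Q, Q → R ⊢ P → R
Premise 1: t < 2 → t < 5
Premise 2: t < 5 → t < 11
Chain the implications: the middle term (t < 5) links the two.
Conclusion: If t < 2, then t < 11.

If t < 2, then t < 11.


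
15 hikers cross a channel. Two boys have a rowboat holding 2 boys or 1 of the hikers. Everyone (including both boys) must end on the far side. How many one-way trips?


Per crossing of one of the hikers: boys→, one←, one of the hikers→, one← = 4 trips
15 × 4 = 60, + 1 final boys→ = 61
Minimum trips = 61

61


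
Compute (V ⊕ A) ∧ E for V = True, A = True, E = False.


V = True, A = True, E = False
Step 1: V ⊕ A = True XOR True = False
Step 2: False ∧ E = False AND False = False
XOR true when exactly one of V,A is true; then AND with E.

False


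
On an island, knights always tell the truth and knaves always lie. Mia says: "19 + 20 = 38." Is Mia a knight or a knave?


Statement: "19 + 20 = 38."
Actual: 19 + 20 = 39
Claimed: 38
Statement is FALSE → Mia lies → Knave

Knave


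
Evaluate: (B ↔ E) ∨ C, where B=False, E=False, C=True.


B = False, E = False, C = True
Expression: (B ↔ E) ∨ C
Step 1: B ↔ E = (False iff False) (true when values match) = True
Step 2: (True) ∨ C = True OR True = True

True


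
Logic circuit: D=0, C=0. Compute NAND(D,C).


D AND C = 0
NOT(0) = 1

1


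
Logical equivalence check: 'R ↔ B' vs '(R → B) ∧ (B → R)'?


Expression 1: R ↔ B
Expression 2: (R → B) ∧ (B → R)
Truth table (R B | Expr1 Expr2):
  T T |   T     T
  T F |   F     F
  F T |   F     F
  F F |   T     T
All 4 rows agree, so the expressions are logically equivalent.

Yes


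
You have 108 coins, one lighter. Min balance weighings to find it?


Each weighing has 3 outcomes (left heavy / balance / right heavy), so k weighings distinguish at most 3^k cases; splitting into three near-equal groups achieves this.
Need 3^k ≥ 108: 3^4 = 81 < 108 ≤ 3^5 = 243
k = ⌈log₃(108)⌉ = 5

5


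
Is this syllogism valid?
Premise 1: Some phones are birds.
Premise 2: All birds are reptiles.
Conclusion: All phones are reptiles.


Premise 1: Some phones are birds.
Premise 2: All birds are reptiles.
Conclusion: All phones are reptiles.
Fallacy: illicit minor. The minor term (phones) is distributed in the conclusion ('All phones ...') but undistributed in its premise ('Some phones are birds' doesn't cover all phones).
Only 'Some phones are reptiles' follows, not 'All'.

Invalid


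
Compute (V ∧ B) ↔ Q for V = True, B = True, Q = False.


V = True, B = True, Q = False
Step 1: V ∧ B = True AND True = True
Step 2: (True) ↔ Q: true when both sides have same truth value.
Result: True ↔ False = False

False


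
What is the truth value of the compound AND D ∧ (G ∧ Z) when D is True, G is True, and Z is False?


D = True, G = True, Z = False
Step 1: G ∧ Z = True AND False = False
Step 2: D ∧ False = True AND False = False
AND is true only when ALL operands are true.

False


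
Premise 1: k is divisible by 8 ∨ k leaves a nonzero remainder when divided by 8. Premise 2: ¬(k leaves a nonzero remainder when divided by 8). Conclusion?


Disjunctive syllogism: P ∨ Q, ¬P ⊢ Q
Disjunction: k is divisible by 8 ∨ k leaves a nonzero remainder when divided by 8
We know it is not the case that k leaves a nonzero remainder when divided by 8.
By disjunctive syllogism, the other disjunct must be true.

k is divisible by 8


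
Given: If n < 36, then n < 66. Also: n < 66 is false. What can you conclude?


Modus tollens: P → Q, ¬Q ⊢ ¬P
P: n < 36
Q: n < 66
We have P → Q and Q is false.
By modus tollens, P must be false.

It is not the case that n < 36


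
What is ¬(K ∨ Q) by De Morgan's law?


De Morgan's law: ¬(P ∨ Q) ≡ ¬P ∧ ¬Q
¬(K ∨ Q) = ¬K ∧ ¬Q

¬K ∧ ¬Q


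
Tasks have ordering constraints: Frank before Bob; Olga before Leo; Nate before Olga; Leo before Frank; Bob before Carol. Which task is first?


Constraints: Frank before Bob; Olga before Leo; Nate before Olga; Leo before Frank; Bob before Carol
The first task can have nothing scheduled before it, so it must never appear on the right of a 'before'.
Tasks appearing after some 'before': Bob, Leo, Olga, Frank, Carol.
The only task not in that list is Nate → it is first.

Nate


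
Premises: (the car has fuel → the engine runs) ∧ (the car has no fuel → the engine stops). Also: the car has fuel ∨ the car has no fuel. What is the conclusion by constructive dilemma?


Constructive dilemma: (P → Q) ∧ (R → S), P ∨ R ⊢ Q ∨ S
Premise 1: the car has fuel → the engine runs
Premise 2: the car has no fuel → the engine stops
Premise 3: the car has fuel ∨ the car has no fuel
Case 1: Assuming the car has fuel, then by Premise 1, the engine runs.
Case 2: Assuming the car has no fuel, then by Premise 2, the engine stops.
Since one of the car has fuel or the car has no fuel must hold, we get the engine runs or the engine stops.

The engine runs or the engine stops.


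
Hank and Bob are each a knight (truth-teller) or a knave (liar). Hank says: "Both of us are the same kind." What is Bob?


Hank says: "Both of us are the same kind."
Case 1: Hank is a Knight (truth-teller)
  Statement is true → they ARE the same → Bob is also a Knight
Case 2: Hank is a Knave (liar)
  Statement is false → they are NOT the same → Bob is a Knight
In both cases, Bob is a Knight.

Knight


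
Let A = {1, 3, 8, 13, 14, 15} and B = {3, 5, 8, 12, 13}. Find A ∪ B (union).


A = {1, 3, 8, 13, 14, 15}
B = {3, 5, 8, 12, 13}
Operation: union
All elements combined: 1, 3, 5, 8, 12, 13, 14, 15

{1, 3, 5, 8, 12, 13, 14, 15}


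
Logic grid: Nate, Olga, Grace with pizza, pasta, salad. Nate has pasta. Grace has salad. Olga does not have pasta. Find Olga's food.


From clues:
  Grace → salad
  Nate → pasta
By elimination, Olga gets the remaining.

pizza


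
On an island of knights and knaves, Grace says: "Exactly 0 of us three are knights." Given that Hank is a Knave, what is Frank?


Grace claims exactly 0 knights among Grace, Hank, Frank.
Given: Hank is a Knave.

Case 1: Grace is a Knight (tells truth)
  Then exactly 0 of the three are knights.
  Counting Grace, Hank: 1 knight(s) so far. Need -1 more → impossible.
Case 2: Grace is a Knave (lies)
  Then the count is NOT 0.
  If Frank = Knave, count = 0 = 0 → claim would be true, contradicts lie.
  If Frank = Knight, count = 1 ≠ 0 → lie confirmed ✓

Frank is a Knight.

Knight


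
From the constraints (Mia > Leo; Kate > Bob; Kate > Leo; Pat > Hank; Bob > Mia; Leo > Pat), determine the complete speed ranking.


Constraints: Mia > Leo; Kate > Bob; Kate > Leo; Pat > Hank; Bob > Mia; Leo > Pat
Method: at each step, the next-highest is the one remaining person who never appears on the smaller side of a constraint between remaining people.
  Step 1: remaining {Kate, Leo, Hank, Bob, Pat, Mia}; on the smaller side: {Leo, Hank, Bob, Pat, Mia} → Kate is next (Kate > Bob; Kate > Leo).
  Step 2: remaining {Leo, Hank, Bob, Pat, Mia}; on the smaller side: {Leo, Hank, Pat, Mia} → Bob is next (Bob > Mia).
  Step 3: remaining {Leo, Hank, Pat, Mia}; on the smaller side: {Leo, Hank, Pat} → Mia is next (Mia > Leo).
  Step 4: remaining {Leo, Hank, Pat}; on the smaller side: {Hank, Pat} → Leo is next (Leo > Pat).
  Step 5: remaining {Hank, Pat}; on the smaller side: {Hank} → Pat is next (Pat > Hank).
  Step 6: only Hank remains → lowest.
Final ranking (highest to lowest):

Kate > Bob > Mia > Leo > Pat > Hank


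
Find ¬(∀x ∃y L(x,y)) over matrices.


Original: ∀x ∃y L(x,y)
Rule: ¬∀→∃, ¬∃→∀, negate predicate.
Negation: ∃x ∀y ¬L(x,y)

∃x ∀y ¬L(x,y)


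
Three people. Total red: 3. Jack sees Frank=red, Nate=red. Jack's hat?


Total red = 3, seen red = 2
Own red = 3 - 2 = 1
Jack's hat is red.

red


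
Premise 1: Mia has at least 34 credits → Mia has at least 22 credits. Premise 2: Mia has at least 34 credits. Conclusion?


Modus ponens: P → Q, P ⊢ Q
P: Mia has at least 34 credits
Q: Mia has at least 22 credits
We have P → Q and P is true.
By modus ponens, Q must be true.

Mia has at least 22 credits


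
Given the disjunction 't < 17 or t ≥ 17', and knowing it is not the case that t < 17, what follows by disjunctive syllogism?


Disjunctive syllogism: P ∨ Q, ¬P ⊢ Q
Disjunction: t < 17 ∨ t ≥ 17
We know it is not the case that t < 17.
By disjunctive syllogism, the other disjunct must be true.

t ≥ 17


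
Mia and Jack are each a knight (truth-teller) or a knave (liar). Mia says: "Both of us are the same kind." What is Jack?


Mia says: "Both of us are the same kind."
Case 1: Mia is a Knight (truth-teller)
  Statement is true → they ARE the same → Jack is also a Knight
Case 2: Mia is a Knave (liar)
  Statement is false → they are NOT the same → Jack is a Knight
In both cases, Jack is a Knight.

Knight


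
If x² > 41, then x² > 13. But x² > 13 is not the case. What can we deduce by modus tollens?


Modus tollens: P → Q, ¬Q ⊢ ¬P
P: x² > 41
Q: x² > 13
We have P → Q and Q is false.
By modus tollens, P must be false.

It is not the case that x² > 41


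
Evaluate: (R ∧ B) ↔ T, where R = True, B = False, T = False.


R = True, B = False, T = False
Step 1: R ∧ B = True AND False = False
Step 2: (False) ↔ T: true when both sides have same truth value.
Result: False ↔ False = True

True


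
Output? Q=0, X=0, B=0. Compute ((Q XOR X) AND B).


Q XOR X = 0^0 = 0
0 AND 0 = 0

0


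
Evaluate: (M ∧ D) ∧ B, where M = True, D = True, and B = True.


M = True, D = True, B = True
Step 1: M ∧ D = True AND True = True
Step 2: True ∧ B = True AND True = True
AND is true only when ALL operands are true.

True


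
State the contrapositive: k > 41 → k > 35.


Original: If k > 41, then k > 35
Contrapositive: If ¬Q, then ¬P
Negate Q: not (k > 35)
Negate P: not (k > 41)

If not (k > 35), then not (k > 41).


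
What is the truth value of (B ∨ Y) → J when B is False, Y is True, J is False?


B = False, Y = True, J = False
Step 1: B ∨ Y = False OR True = True
Step 2: (True) → J: false only when antecedent=True and J=False.
Result: False

False


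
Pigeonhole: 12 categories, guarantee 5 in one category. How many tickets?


Pigeonhole: to guarantee k in one of n categories, need (k-1)×n + 1.
k = 5, n = 12
Minimum = (5-1) × 12 + 1 = 4 × 12 + 1

49


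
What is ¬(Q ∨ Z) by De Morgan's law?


De Morgan's law: ¬(P ∨ Q) ≡ ¬P ∧ ¬Q
¬(Q ∨ Z) = ¬Q ∧ ¬Z

¬Q ∧ ¬Z


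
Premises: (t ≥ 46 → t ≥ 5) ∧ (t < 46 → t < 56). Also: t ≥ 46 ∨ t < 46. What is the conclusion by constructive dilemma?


Constructive dilemma: (P → Q) ∧ (R → S), P ∨ R ⊢ Q ∨ S
Premise 1: t ≥ 46 → t ≥ 5
Premise 2: t < 46 → t < 56
Premise 3: t ≥ 46 ∨ t < 46
Case 1: Assuming t ≥ 46, then by Premise 1, t ≥ 5.
Case 2: Assuming t < 46, then by Premise 2, t < 56.
Since one of t ≥ 46 or t < 46 must hold, we get t ≥ 5 or t < 56.

t ≥ 5 or t < 56.


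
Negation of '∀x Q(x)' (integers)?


Original: ∀x Q(x)
Rule: ¬∀→∃, ¬∃→∀, negate predicate.
Negation: ∃x ¬Q(x)

∃x ¬Q(x)


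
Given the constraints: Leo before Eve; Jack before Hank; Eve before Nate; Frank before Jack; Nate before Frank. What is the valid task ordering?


Constraints: Leo before Eve; Jack before Hank; Eve before Nate; Frank before Jack; Nate before Frank
Method: repeatedly schedule the remaining task that has no remaining task required before it.
  Step 1: remaining {Nate, Jack, Hank, Eve, Leo, Frank}; every task except Leo still has a predecessor pending → schedule Leo.
  Step 2: remaining {Nate, Jack, Hank, Eve, Frank}; every task except Eve still has a predecessor pending → schedule Eve.
  Step 3: remaining {Nate, Jack, Hank, Frank}; every task except Nate still has a predecessor pending → schedule Nate.
  Step 4: remaining {Jack, Hank, Frank}; every task except Frank still has a predecessor pending → schedule Frank.
  Step 5: remaining {Jack, Hank}; every task except Jack still has a predecessor pending → schedule Jack.
  Step 6: only Hank remains → schedule Hank.
Resulting order:

Leo → Eve → Nate → Frank → Jack → Hank


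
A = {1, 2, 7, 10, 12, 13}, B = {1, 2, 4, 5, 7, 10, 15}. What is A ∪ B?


A = {1, 2, 7, 10, 12, 13}
B = {1, 2, 4, 5, 7, 10, 15}
Operation: union
All elements combined: 1, 2, 4, 5, 7, 10, 12, 13, 15

{1, 2, 4, 5, 7, 10, 12, 13, 15}


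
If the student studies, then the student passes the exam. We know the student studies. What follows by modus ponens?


Modus ponens: P → Q, P ⊢ Q
P: the student studies
Q: the student passes the exam
We have P → Q and P is true.
By modus ponens, Q must be true.

The student passes the exam


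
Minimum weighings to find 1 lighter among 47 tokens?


Each weighing has 3 outcomes (left heavy / balance / right heavy), so k weighings distinguish at most 3^k cases; splitting into three near-equal groups achieves this.
Need 3^k ≥ 47: 3^3 = 27 < 47 ≤ 3^4 = 81
k = ⌈log₃(47)⌉ = 4

4


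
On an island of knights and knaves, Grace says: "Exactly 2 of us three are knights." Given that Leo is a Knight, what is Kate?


Grace claims exactly 2 knights among Grace, Leo, Kate.
Given: Leo is a Knight.

Case 1: Grace is a Knight (tells truth)
  Then exactly 2 of the three are knights.
  Counting Grace, Leo: 2 knight(s) so far. Need 0 more → Kate = Knave.
Case 2: Grace is a Knave (lies)
  Then the count is NOT 2.
  If Kate = Knight, count = 2 = 2 → claim would be true, contradicts lie.
  If Kate = Knave, count = 1 ≠ 2 → lie confirmed ✓

Kate is a Knave.

Knave


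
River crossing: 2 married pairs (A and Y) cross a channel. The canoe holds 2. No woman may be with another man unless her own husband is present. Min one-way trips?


Label couples A and Y.
1. WA+WY → (far: WA,WY; near: HA,HY)
2. WA ←   (far: WY; near: HA,HY,WA)
3. HA+HY → (far: HA,HY,WY; near: WA)
4. HA ←   (far: HY,WY; near: HA,WA)  — HA returns, since WA is alone on near bank
5. HA+WA → (far: all four; near: empty)
Every state respects the constraint.
Minimum trips = 5

5


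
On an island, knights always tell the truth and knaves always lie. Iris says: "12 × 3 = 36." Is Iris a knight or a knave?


Statement: "12 × 3 = 36."
Actual: 12 × 3 = 36
Claimed: 36
Statement is TRUE → Iris tells the truth → Knight

Knight


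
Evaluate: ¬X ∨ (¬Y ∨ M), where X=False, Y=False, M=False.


X = False, Y = False, M = False
Expression: ¬X ∨ (¬Y ∨ M)
Step 1: ¬Y = NOT False = True
Step 2: ¬Y ∨ M = True OR False = True
Step 3: ¬X = NOT False = True
Step 4: (True) ∨ (True) = True OR True = True

True


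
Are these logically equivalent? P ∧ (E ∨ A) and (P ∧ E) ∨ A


Expression 1: P ∧ (E ∨ A)
Expression 2: (P ∧ E) ∨ A
Truth table (P E A | Expr1 Expr2):
  T T T |   T     T
  T T F |   T     T
  T F T |   T     T
  T F F |   F     F
  F T T |   F     T   ← differ
  F T F |   F     F
  F F T |   F     T   ← differ
  F F F |   F     F
Counterexample: P=F, E=T, A=T gives Expr1 = F but Expr2 = T, so the expressions are NOT logically equivalent.

No


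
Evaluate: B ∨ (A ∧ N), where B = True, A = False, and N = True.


B = True, A = False, N = True
Step 1: A ∧ N = False AND True = False
Step 2: B ∨ False = True OR False = True
AND evaluated first (higher precedence); then OR applied.

True


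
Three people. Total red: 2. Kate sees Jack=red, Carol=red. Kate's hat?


Total red = 2, seen red = 2
Own red = 2 - 2 = 0
Kate's hat is blue.

blue


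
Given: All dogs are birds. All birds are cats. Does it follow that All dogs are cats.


Premise 1: All dogs are birds.
Premise 2: All birds are cats.
Conclusion: All dogs are cats.
Barbara syllogism (AAA-1): All A are B, All B are C → All A are C.
Middle term (birds) distributed in premise 2.

Valid


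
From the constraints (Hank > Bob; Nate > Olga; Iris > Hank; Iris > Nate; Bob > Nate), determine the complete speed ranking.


Constraints: Hank > Bob; Nate > Olga; Iris > Hank; Iris > Nate; Bob > Nate
Method: at each step, the next-highest is the one remaining person who never appears on the smaller side of a constraint between remaining people.
  Step 1: remaining {Iris, Bob, Olga, Nate, Hank}; on the smaller side: {Bob, Olga, Nate, Hank} → Iris is next (Iris > Hank; Iris > Nate).
  Step 2: remaining {Bob, Olga, Nate, Hank}; on the smaller side: {Bob, Olga, Nate} → Hank is next (Hank > Bob).
  Step 3: remaining {Bob, Olga, Nate}; on the smaller side: {Olga, Nate} → Bob is next (Bob > Nate).
  Step 4: remaining {Olga, Nate}; on the smaller side: {Olga} → Nate is next (Nate > Olga).
  Step 5: only Olga remains → lowest.
Final ranking (highest to lowest):

Iris > Hank > Bob > Nate > Olga


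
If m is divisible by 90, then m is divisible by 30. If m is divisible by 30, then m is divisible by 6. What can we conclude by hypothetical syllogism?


Hypothetical syllogism: P → Q, Q → R ⊢ P → R
Premise 1: m is divisible by 90 → m is divisible by 30
Premise 2: m is divisible by 30 → m is divisible by 6
Chain the implications: the middle term (m is divisible by 30) links the two.
Conclusion: If m is divisible by 90, then m is divisible by 6.

If m is divisible by 90, then m is divisible by 6.


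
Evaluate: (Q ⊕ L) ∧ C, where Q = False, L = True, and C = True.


Q = False, L = True, C = True
Step 1: Q ⊕ L = False XOR True = True
Step 2: True ∧ C = True AND True = True
XOR true when exactly one of Q,L is true; then AND with C.

True


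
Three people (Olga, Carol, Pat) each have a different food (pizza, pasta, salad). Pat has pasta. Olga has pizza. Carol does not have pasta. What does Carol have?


From clues:
  Pat → pasta
  Olga → pizza
By elimination, Carol gets the remaining.

salad


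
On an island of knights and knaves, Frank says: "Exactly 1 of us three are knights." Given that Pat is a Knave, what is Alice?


Frank claims exactly 1 knights among Frank, Pat, Alice.
Given: Pat is a Knave.

Case 1: Frank is a Knight (tells truth)
  Then exactly 1 of the three are knights.
  Counting Frank, Pat: 1 knight(s) so far. Need 0 more → Alice = Knave.
Case 2: Frank is a Knave (lies)
  Then the count is NOT 1.
  If Alice = Knight, count = 1 = 1 → claim would be true, contradicts lie.
  If Alice = Knave, count = 0 ≠ 1 → lie confirmed ✓

Alice is a Knave.

Knave


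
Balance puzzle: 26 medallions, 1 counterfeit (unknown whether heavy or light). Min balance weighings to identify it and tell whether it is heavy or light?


Let n = 26. 52 possibilities (n medallions × lighter/heavier); each weighing has 3 outcomes.
Bound for k weighings: say the first weighing puts j medallions on each pan. If it tips, the 2j weighed medallions remain suspects (each with a known direction) and k-1 weighings give 3^(k-1) outcomes; 3^(k-1) is odd, so 2j ≤ 3^(k-1) - 1. If it balances, the n - 2j unweighed medallions remain with direction unknown: 2(n - 2j) ≤ 3^(k-1) - 1 by the same parity argument. Adding, n ≤ (3^(k-1) - 1) + (3^(k-1) - 1)/2 = (3^k - 3)/2, and the classical three-group strategy achieves this (3 medallions in 2 weighings, 12 in 3, 39 in 4, 120 in 5).
So we need the smallest k with (3^k - 3)/2 ≥ 26.
k = 3: (3^3 - 3)/2 = 12 < 26 ✗
k = 4: (3^4 - 3)/2 = 39 ≥ 26 ✓

4


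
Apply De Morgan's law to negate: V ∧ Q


De Morgan's law: ¬(P ∧ Q) ≡ ¬P ∨ ¬Q
¬(V ∧ Q) = ¬V ∨ ¬Q

¬V ∨ ¬Q


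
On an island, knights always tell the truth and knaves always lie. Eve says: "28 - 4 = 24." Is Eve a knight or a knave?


Statement: "28 - 4 = 24."
Actual: 28 - 4 = 24
Claimed: 24
Statement is TRUE → Eve tells the truth → Knight

Knight


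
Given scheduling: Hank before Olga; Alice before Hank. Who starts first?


Constraints: Hank before Olga; Alice before Hank
The first task can have nothing scheduled before it, so it must never appear on the right of a 'before'.
Tasks appearing after some 'before': Olga, Hank.
The only task not in that list is Alice → it is first.

Alice


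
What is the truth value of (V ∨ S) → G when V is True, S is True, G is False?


V = True, S = True, G = False
Step 1: V ∨ S = True OR True = True
Step 2: (True) → G: false only when antecedent=True and G=False.
Result: False

False


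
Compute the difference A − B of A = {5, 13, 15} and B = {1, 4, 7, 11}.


A = {5, 13, 15}
B = {1, 4, 7, 11}
Operation: difference A − B
In A but not B: 5, 13, 15

{5, 13, 15}


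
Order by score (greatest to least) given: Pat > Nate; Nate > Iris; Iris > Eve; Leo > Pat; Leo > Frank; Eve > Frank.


Constraints: Pat > Nate; Nate > Iris; Iris > Eve; Leo > Pat; Leo > Frank; Eve > Frank
Method: at each step, the next-highest is the one remaining person who never appears on the smaller side of a constraint between remaining people.
  Step 1: remaining {Leo, Eve, Frank, Nate, Pat, Iris}; on the smaller side: {Eve, Frank, Nate, Pat, Iris} → Leo is next (Leo > Pat; Leo > Frank).
  Step 2: remaining {Eve, Frank, Nate, Pat, Iris}; on the smaller side: {Eve, Frank, Nate, Iris} → Pat is next (Pat > Nate).
  Step 3: remaining {Eve, Frank, Nate, Iris}; on the smaller side: {Eve, Frank, Iris} → Nate is next (Nate > Iris).
  Step 4: remaining {Eve, Frank, Iris}; on the smaller side: {Eve, Frank} → Iris is next (Iris > Eve).
  Step 5: remaining {Eve, Frank}; on the smaller side: {Frank} → Eve is next (Eve > Frank).
  Step 6: only Frank remains → lowest.
Final ranking (highest to lowest):

Leo > Pat > Nate > Iris > Eve > Frank


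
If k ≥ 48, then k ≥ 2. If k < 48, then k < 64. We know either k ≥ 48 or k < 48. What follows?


Constructive dilemma: (P → Q) ∧ (R → S), P ∨ R ⊢ Q ∨ S
Premise 1: k ≥ 48 → k ≥ 2
Premise 2: k < 48 → k < 64
Premise 3: k ≥ 48 ∨ k < 48
Case 1: Assuming k ≥ 48, then by Premise 1, k ≥ 2.
Case 2: Assuming k < 48, then by Premise 2, k < 64.
Since one of k ≥ 48 or k < 48 must hold, we get k ≥ 2 or k < 64.

k ≥ 2 or k < 64.


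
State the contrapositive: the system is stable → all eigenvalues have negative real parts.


Original: If the system is stable, then all eigenvalues have negative real parts
Contrapositive: If ¬Q, then ¬P
Negate Q: not (all eigenvalues have negative real parts)
Negate P: not (the system is stable)

If not (all eigenvalues have negative real parts), then not (the system is stable).


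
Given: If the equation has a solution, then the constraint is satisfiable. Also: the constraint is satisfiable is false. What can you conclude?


Modus tollens: P → Q, ¬Q ⊢ ¬P
P: the equation has a solution
Q: the constraint is satisfiable
We have P → Q and Q is false.
By modus tollens, P must be false.

It is not the case that the equation has a solution


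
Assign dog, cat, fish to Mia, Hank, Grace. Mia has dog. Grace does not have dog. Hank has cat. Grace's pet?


From clues:
  Mia → dog
  Hank → cat
By elimination, Grace gets the remaining.

fish


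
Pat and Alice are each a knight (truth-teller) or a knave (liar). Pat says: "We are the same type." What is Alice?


Pat says: "We are the same type."
Case 1: Pat is a Knight (truth-teller)
  Statement is true → they ARE the same → Alice is also a Knight
Case 2: Pat is a Knave (liar)
  Statement is false → they are NOT the same → Alice is a Knight
In both cases, Alice is a Knight.

Knight


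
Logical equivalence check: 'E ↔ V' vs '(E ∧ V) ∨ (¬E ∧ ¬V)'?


Expression 1: E ↔ V
Expression 2: (E ∧ V) ∨ (¬E ∧ ¬V)
Truth table (E V | Expr1 Expr2):
  T T |   T     T
  T F |   F     F
  F T |   F     F
  F F |   T     T
All 4 rows agree, so the expressions are logically equivalent.

Yes


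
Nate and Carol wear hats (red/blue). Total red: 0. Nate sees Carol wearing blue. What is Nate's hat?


Total red = 0, Carol = blue
Red accounted for: 0
Remaining for Nate: 0
Nate's hat is blue.

blue


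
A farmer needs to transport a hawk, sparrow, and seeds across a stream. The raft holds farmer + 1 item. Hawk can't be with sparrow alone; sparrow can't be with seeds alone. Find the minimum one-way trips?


1. farmer+sparrow → 2. farmer ← 3. farmer+hawk → 4. farmer+sparrow ← 5. farmer+seeds → 6. farmer ← 7. farmer+sparrow →
Minimum trips = 7

7


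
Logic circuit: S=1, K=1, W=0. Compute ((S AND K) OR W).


S AND K = 1&1 = 1
1 OR 0 = 1

1


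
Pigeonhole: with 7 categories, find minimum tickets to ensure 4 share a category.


Pigeonhole: to guarantee k in one of n categories, need (k-1)×n + 1.
k = 4, n = 7
Minimum = (4-1) × 7 + 1 = 3 × 7 + 1

22


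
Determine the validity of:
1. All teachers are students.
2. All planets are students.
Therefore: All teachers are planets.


Premise 1: All teachers are students.
Premise 2: All planets are students.
Conclusion: All teachers are planets.
Fallacy: undistributed middle. students is predicate in both.
Counterexample: teachers and planets could be disjoint subsets of students.

Invalid


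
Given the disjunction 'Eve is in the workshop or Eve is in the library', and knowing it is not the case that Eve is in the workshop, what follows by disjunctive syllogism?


Disjunctive syllogism: P ∨ Q, ¬P ⊢ Q
Disjunction: Eve is in the workshop ∨ Eve is in the library
We know it is not the case that Eve is in the workshop.
By disjunctive syllogism, the other disjunct must be true.

Eve is in the library


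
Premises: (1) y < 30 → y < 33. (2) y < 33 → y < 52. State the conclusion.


Hypothetical syllogism: P → Q, Q → R ⊢ P → R
Premise 1: y < 30 → y < 33
Premise 2: y < 33 → y < 52
Chain the implications: the middle term (y < 33) links the two.
Conclusion: If y < 30, then y < 52.

If y < 30, then y < 52.


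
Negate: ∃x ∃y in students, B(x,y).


Original: ∃x ∃y B(x,y)
Rule: ¬∀→∃, ¬∃→∀, negate predicate.
Negation: ∀x ∀y ¬B(x,y)

∀x ∀y ¬B(x,y)


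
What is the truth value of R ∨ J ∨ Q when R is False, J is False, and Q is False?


R = False, J = False, Q = False
Step 1: R ∨ J = False OR False = False
Step 2: False ∨ Q = False OR False = False
OR is true when at least one operand is true.

False


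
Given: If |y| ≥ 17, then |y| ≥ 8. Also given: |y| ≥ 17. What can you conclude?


Modus ponens: P → Q, P ⊢ Q
P: |y| ≥ 17
Q: |y| ≥ 8
We have P → Q and P is true.
By modus ponens, Q must be true.

|y| ≥ 8


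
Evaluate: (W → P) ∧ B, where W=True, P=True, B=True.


W = True, P = True, B = True
Expression: (W → P) ∧ B
Step 1: W → P = True → True (false only if W=True, P=False) = True
Step 2: (True) ∧ B = True AND True = True

True


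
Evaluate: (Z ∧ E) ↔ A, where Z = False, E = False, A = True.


Z = False, E = False, A = True
Step 1: Z ∧ E = False AND False = False
Step 2: (False) ↔ A: true when both sides have same truth value.
Result: False ↔ True = False

False


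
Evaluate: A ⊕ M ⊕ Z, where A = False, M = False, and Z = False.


A = False, M = False, Z = False
Step 1: A ⊕ M = False XOR False = False
Step 2: False ⊕ Z = False XOR False = False
XOR is true when an odd number of operands are true.

False


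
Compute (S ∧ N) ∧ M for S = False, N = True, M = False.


S = False, N = True, M = False
Step 1: S ∧ N = False AND True = False
Step 2: False ∧ M = False AND False = False
AND is true only when ALL operands are true.

False


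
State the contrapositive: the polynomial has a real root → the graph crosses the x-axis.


Original: If the polynomial has a real root, then the graph crosses the x-axis
Contrapositive: If ¬Q, then ¬P
Negate Q: not (the graph crosses the x-axis)
Negate P: not (the polynomial has a real root)

If not (the graph crosses the x-axis), then not (the polynomial has a real root).


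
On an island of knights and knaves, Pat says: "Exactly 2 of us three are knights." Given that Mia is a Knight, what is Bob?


Pat claims exactly 2 knights among Pat, Mia, Bob.
Given: Mia is a Knight.

Case 1: Pat is a Knight (tells truth)
  Then exactly 2 of the three are knights.
  Counting Pat, Mia: 2 knight(s) so far. Need 0 more → Bob = Knave.
Case 2: Pat is a Knave (lies)
  Then the count is NOT 2.
  If Bob = Knight, count = 2 = 2 → claim would be true, contradicts lie.
  If Bob = Knave, count = 1 ≠ 2 → lie confirmed ✓

Bob is a Knave.

Knave


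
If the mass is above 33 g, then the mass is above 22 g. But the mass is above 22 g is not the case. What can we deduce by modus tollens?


Modus tollens: P → Q, ¬Q ⊢ ¬P
P: the mass is above 33 g
Q: the mass is above 22 g
We have P → Q and Q is false.
By modus tollens, P must be false.

It is not the case that the mass is above 33 g


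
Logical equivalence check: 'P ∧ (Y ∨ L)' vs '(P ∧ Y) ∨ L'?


Expression 1: P ∧ (Y ∨ L)
Expression 2: (P ∧ Y) ∨ L
Truth table (P Y L | Expr1 Expr2):
  T T T |   T     T
  T T F |   T     T
  T F T |   T     T
  T F F |   F     F
  F T T |   F     T   ← differ
  F T F |   F     F
  F F T |   F     T   ← differ
  F F F |   F     F
Counterexample: P=F, Y=T, L=T gives Expr1 = F but Expr2 = T, so the expressions are NOT logically equivalent.

No


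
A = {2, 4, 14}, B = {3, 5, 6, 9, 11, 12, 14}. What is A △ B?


A = {2, 4, 14}
B = {3, 5, 6, 9, 11, 12, 14}
Operation: symmetric difference
In A only: [2, 4], in B only: [3, 5, 6, 9, 11, 12]

{2, 3, 4, 5, 6, 9, 11, 12}


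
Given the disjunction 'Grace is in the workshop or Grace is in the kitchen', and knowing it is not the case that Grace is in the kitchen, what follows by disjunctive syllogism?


Disjunctive syllogism: P ∨ Q, ¬P ⊢ Q
Disjunction: Grace is in the workshop ∨ Grace is in the kitchen
We know it is not the case that Grace is in the kitchen.
By disjunctive syllogism, the other disjunct must be true.

Grace is in the workshop


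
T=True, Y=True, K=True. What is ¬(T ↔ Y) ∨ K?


T = True, Y = True, K = True
Expression: ¬(T ↔ Y) ∨ K
Step 1: T ↔ Y = (True iff True) = True
Step 2: ¬(T ↔ Y) = NOT True = False
Step 3: (False) ∨ K = False OR True = True

True


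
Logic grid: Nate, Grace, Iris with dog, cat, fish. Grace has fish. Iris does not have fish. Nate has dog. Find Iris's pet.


From clues:
  Nate → dog
  Grace → fish
By elimination, Iris gets the remaining.

cat


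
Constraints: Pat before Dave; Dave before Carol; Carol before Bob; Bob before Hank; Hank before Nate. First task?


Constraints: Pat before Dave; Dave before Carol; Carol before Bob; Bob before Hank; Hank before Nate
The first task can have nothing scheduled before it, so it must never appear on the right of a 'before'.
Tasks appearing after some 'before': Dave, Carol, Bob, Hank, Nate.
The only task not in that list is Pat → it is first.

Pat


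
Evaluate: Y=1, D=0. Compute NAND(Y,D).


Y AND D = 0
NOT(0) = 1

1


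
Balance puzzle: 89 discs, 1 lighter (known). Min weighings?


Each weighing has 3 outcomes (left heavy / balance / right heavy), so k weighings distinguish at most 3^k cases; splitting into three near-equal groups achieves this.
Need 3^k ≥ 89: 3^4 = 81 < 89 ≤ 3^5 = 243
k = ⌈log₃(89)⌉ = 5

5


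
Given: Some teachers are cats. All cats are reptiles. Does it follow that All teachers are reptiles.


Premise 1: Some teachers are cats.
Premise 2: All cats are reptiles.
Conclusion: All teachers are reptiles.
Fallacy: illicit minor. The minor term (teachers) is distributed in the conclusion ('All teachers ...') but undistributed in its premise ('Some teachers are cats' doesn't cover all teachers).
Only 'Some teachers are reptiles' follows, not 'All'.

Invalid


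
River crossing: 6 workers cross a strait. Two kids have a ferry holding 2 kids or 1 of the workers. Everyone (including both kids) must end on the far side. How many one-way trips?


Per crossing of one of the workers: kids→, one←, one of the workers→, one← = 4 trips
6 × 4 = 24, + 1 final kids→ = 25
Minimum trips = 25

25


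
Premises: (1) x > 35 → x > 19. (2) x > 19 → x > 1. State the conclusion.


Hypothetical syllogism: P → Q, Q → R ⊢ P → R
Premise 1: x > 35 → x > 19
Premise 2: x > 19 → x > 1
Chain the implications: the middle term (x > 19) links the two.
Conclusion: If x > 35, then x > 1.

If x > 35, then x > 1.


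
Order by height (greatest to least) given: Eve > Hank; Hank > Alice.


Constraints: Eve > Hank; Hank > Alice
Method: at each step, the next-highest is the one remaining person who never appears on the smaller side of a constraint between remaining people.
  Step 1: remaining {Hank, Eve, Alice}; on the smaller side: {Hank, Alice} → Eve is next (Eve > Hank).
  Step 2: remaining {Hank, Alice}; on the smaller side: {Alice} → Hank is next (Hank > Alice).
  Step 3: only Alice remains → lowest.
Final ranking (highest to lowest):

Eve > Hank > Alice


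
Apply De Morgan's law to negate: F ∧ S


De Morgan's law: ¬(P ∧ Q) ≡ ¬P ∨ ¬Q
¬(F ∧ S) = ¬F ∨ ¬S

¬F ∨ ¬S


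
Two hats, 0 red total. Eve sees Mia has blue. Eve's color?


Total red = 0, Mia = blue
Red accounted for: 0
Remaining for Eve: 0
Eve's hat is blue.

blue


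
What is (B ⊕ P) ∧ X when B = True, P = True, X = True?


B = True, P = True, X = True
Step 1: B ⊕ P = True XOR True = False
Step 2: False ∧ X = False AND True = False
XOR true when exactly one of B,P is true; then AND with X.

False


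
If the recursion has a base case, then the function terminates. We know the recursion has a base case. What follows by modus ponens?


Modus ponens: P → Q, P ⊢ Q
P: the recursion has a base case
Q: the function terminates
We have P → Q and P is true.
By modus ponens, Q must be true.

The function terminates


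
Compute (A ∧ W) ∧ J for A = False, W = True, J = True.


A = False, W = True, J = True
Step 1: A ∧ W = False AND True = False
Step 2: False ∧ J = False AND True = False
AND is true only when ALL operands are true.

False


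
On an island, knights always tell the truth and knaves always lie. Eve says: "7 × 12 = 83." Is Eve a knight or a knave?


Statement: "7 × 12 = 83."
Actual: 7 × 12 = 84
Claimed: 83
Statement is FALSE → Eve lies → Knave

Knave


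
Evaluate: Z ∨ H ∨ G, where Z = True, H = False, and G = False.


Z = True, H = False, G = False
Step 1: Z ∨ H = True OR False = True
Step 2: True ∨ G = True OR False = True
OR is true when at least one operand is true.

True


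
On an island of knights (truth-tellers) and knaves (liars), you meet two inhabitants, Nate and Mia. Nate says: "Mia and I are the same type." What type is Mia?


Nate says: "Mia and I are the same type."
Case 1: Nate is a Knight (truth-teller)
  Statement is true → they ARE the same → Mia is also a Knight
Case 2: Nate is a Knave (liar)
  Statement is false → they are NOT the same → Mia is a Knight
In both cases, Mia is a Knight.

Knight


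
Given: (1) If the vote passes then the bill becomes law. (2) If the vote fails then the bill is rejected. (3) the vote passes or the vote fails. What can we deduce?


Constructive dilemma: (P → Q) ∧ (R → S), P ∨ R ⊢ Q ∨ S
Premise 1: the vote passes → the bill becomes law
Premise 2: the vote fails → the bill is rejected
Premise 3: the vote passes ∨ the vote fails
Case 1: Assuming the vote passes, then by Premise 1, the bill becomes law.
Case 2: Assuming the vote fails, then by Premise 2, the bill is rejected.
Since one of the vote passes or the vote fails must hold, we get the bill becomes law or the bill is rejected.

The bill becomes law or the bill is rejected.
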